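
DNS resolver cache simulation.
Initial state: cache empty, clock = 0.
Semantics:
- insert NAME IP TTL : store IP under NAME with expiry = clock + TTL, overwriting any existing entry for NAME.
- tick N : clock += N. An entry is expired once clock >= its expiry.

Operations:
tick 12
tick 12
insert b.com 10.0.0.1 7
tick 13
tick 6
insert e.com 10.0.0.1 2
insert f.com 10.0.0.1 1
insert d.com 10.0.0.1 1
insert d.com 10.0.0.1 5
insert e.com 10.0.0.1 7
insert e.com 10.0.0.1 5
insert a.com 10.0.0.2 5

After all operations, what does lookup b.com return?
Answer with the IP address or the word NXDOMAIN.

Op 1: tick 12 -> clock=12.
Op 2: tick 12 -> clock=24.
Op 3: insert b.com -> 10.0.0.1 (expiry=24+7=31). clock=24
Op 4: tick 13 -> clock=37. purged={b.com}
Op 5: tick 6 -> clock=43.
Op 6: insert e.com -> 10.0.0.1 (expiry=43+2=45). clock=43
Op 7: insert f.com -> 10.0.0.1 (expiry=43+1=44). clock=43
Op 8: insert d.com -> 10.0.0.1 (expiry=43+1=44). clock=43
Op 9: insert d.com -> 10.0.0.1 (expiry=43+5=48). clock=43
Op 10: insert e.com -> 10.0.0.1 (expiry=43+7=50). clock=43
Op 11: insert e.com -> 10.0.0.1 (expiry=43+5=48). clock=43
Op 12: insert a.com -> 10.0.0.2 (expiry=43+5=48). clock=43
lookup b.com: not in cache (expired or never inserted)

Answer: NXDOMAIN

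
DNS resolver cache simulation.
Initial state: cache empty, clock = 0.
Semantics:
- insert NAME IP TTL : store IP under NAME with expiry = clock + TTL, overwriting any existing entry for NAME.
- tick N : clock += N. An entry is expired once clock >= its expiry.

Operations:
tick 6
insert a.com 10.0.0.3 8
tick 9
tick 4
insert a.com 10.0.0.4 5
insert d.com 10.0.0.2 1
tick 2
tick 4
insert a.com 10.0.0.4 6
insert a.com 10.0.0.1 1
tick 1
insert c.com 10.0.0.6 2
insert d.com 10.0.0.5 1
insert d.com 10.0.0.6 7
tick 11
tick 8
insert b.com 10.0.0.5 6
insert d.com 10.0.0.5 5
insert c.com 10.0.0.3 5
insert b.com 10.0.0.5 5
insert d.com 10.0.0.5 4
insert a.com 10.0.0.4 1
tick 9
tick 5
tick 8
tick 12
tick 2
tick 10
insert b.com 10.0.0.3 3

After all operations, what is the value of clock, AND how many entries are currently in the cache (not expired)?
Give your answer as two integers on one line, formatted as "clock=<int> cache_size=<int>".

Answer: clock=91 cache_size=1

Derivation:
Op 1: tick 6 -> clock=6.
Op 2: insert a.com -> 10.0.0.3 (expiry=6+8=14). clock=6
Op 3: tick 9 -> clock=15. purged={a.com}
Op 4: tick 4 -> clock=19.
Op 5: insert a.com -> 10.0.0.4 (expiry=19+5=24). clock=19
Op 6: insert d.com -> 10.0.0.2 (expiry=19+1=20). clock=19
Op 7: tick 2 -> clock=21. purged={d.com}
Op 8: tick 4 -> clock=25. purged={a.com}
Op 9: insert a.com -> 10.0.0.4 (expiry=25+6=31). clock=25
Op 10: insert a.com -> 10.0.0.1 (expiry=25+1=26). clock=25
Op 11: tick 1 -> clock=26. purged={a.com}
Op 12: insert c.com -> 10.0.0.6 (expiry=26+2=28). clock=26
Op 13: insert d.com -> 10.0.0.5 (expiry=26+1=27). clock=26
Op 14: insert d.com -> 10.0.0.6 (expiry=26+7=33). clock=26
Op 15: tick 11 -> clock=37. purged={c.com,d.com}
Op 16: tick 8 -> clock=45.
Op 17: insert b.com -> 10.0.0.5 (expiry=45+6=51). clock=45
Op 18: insert d.com -> 10.0.0.5 (expiry=45+5=50). clock=45
Op 19: insert c.com -> 10.0.0.3 (expiry=45+5=50). clock=45
Op 20: insert b.com -> 10.0.0.5 (expiry=45+5=50). clock=45
Op 21: insert d.com -> 10.0.0.5 (expiry=45+4=49). clock=45
Op 22: insert a.com -> 10.0.0.4 (expiry=45+1=46). clock=45
Op 23: tick 9 -> clock=54. purged={a.com,b.com,c.com,d.com}
Op 24: tick 5 -> clock=59.
Op 25: tick 8 -> clock=67.
Op 26: tick 12 -> clock=79.
Op 27: tick 2 -> clock=81.
Op 28: tick 10 -> clock=91.
Op 29: insert b.com -> 10.0.0.3 (expiry=91+3=94). clock=91
Final clock = 91
Final cache (unexpired): {b.com} -> size=1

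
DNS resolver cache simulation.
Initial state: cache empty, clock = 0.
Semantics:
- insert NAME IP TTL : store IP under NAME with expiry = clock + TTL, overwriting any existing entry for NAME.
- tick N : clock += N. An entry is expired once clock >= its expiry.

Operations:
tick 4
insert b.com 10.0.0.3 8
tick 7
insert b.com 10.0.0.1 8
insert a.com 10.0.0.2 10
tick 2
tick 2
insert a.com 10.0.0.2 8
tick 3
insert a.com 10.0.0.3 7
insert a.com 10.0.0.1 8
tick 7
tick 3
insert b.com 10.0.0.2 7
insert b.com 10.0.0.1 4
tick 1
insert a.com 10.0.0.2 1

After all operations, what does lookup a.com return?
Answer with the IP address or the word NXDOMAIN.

Op 1: tick 4 -> clock=4.
Op 2: insert b.com -> 10.0.0.3 (expiry=4+8=12). clock=4
Op 3: tick 7 -> clock=11.
Op 4: insert b.com -> 10.0.0.1 (expiry=11+8=19). clock=11
Op 5: insert a.com -> 10.0.0.2 (expiry=11+10=21). clock=11
Op 6: tick 2 -> clock=13.
Op 7: tick 2 -> clock=15.
Op 8: insert a.com -> 10.0.0.2 (expiry=15+8=23). clock=15
Op 9: tick 3 -> clock=18.
Op 10: insert a.com -> 10.0.0.3 (expiry=18+7=25). clock=18
Op 11: insert a.com -> 10.0.0.1 (expiry=18+8=26). clock=18
Op 12: tick 7 -> clock=25. purged={b.com}
Op 13: tick 3 -> clock=28. purged={a.com}
Op 14: insert b.com -> 10.0.0.2 (expiry=28+7=35). clock=28
Op 15: insert b.com -> 10.0.0.1 (expiry=28+4=32). clock=28
Op 16: tick 1 -> clock=29.
Op 17: insert a.com -> 10.0.0.2 (expiry=29+1=30). clock=29
lookup a.com: present, ip=10.0.0.2 expiry=30 > clock=29

Answer: 10.0.0.2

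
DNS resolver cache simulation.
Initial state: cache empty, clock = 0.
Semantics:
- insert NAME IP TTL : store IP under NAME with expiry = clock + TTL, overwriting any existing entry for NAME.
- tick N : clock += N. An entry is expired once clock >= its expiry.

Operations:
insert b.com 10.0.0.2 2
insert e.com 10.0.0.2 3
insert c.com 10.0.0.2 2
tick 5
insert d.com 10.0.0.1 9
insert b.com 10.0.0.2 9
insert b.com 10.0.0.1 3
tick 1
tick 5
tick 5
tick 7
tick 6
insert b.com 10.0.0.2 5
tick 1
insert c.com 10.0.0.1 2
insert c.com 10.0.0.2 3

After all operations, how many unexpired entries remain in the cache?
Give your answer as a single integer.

Op 1: insert b.com -> 10.0.0.2 (expiry=0+2=2). clock=0
Op 2: insert e.com -> 10.0.0.2 (expiry=0+3=3). clock=0
Op 3: insert c.com -> 10.0.0.2 (expiry=0+2=2). clock=0
Op 4: tick 5 -> clock=5. purged={b.com,c.com,e.com}
Op 5: insert d.com -> 10.0.0.1 (expiry=5+9=14). clock=5
Op 6: insert b.com -> 10.0.0.2 (expiry=5+9=14). clock=5
Op 7: insert b.com -> 10.0.0.1 (expiry=5+3=8). clock=5
Op 8: tick 1 -> clock=6.
Op 9: tick 5 -> clock=11. purged={b.com}
Op 10: tick 5 -> clock=16. purged={d.com}
Op 11: tick 7 -> clock=23.
Op 12: tick 6 -> clock=29.
Op 13: insert b.com -> 10.0.0.2 (expiry=29+5=34). clock=29
Op 14: tick 1 -> clock=30.
Op 15: insert c.com -> 10.0.0.1 (expiry=30+2=32). clock=30
Op 16: insert c.com -> 10.0.0.2 (expiry=30+3=33). clock=30
Final cache (unexpired): {b.com,c.com} -> size=2

Answer: 2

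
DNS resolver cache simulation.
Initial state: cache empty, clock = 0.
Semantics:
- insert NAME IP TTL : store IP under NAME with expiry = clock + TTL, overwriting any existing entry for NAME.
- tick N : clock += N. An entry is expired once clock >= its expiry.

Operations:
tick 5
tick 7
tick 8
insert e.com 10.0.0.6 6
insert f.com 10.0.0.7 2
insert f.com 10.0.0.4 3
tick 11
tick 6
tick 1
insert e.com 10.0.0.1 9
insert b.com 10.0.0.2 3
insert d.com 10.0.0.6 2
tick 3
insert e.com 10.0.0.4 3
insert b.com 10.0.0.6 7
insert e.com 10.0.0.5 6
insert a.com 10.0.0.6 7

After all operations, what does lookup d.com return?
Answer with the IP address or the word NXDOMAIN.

Op 1: tick 5 -> clock=5.
Op 2: tick 7 -> clock=12.
Op 3: tick 8 -> clock=20.
Op 4: insert e.com -> 10.0.0.6 (expiry=20+6=26). clock=20
Op 5: insert f.com -> 10.0.0.7 (expiry=20+2=22). clock=20
Op 6: insert f.com -> 10.0.0.4 (expiry=20+3=23). clock=20
Op 7: tick 11 -> clock=31. purged={e.com,f.com}
Op 8: tick 6 -> clock=37.
Op 9: tick 1 -> clock=38.
Op 10: insert e.com -> 10.0.0.1 (expiry=38+9=47). clock=38
Op 11: insert b.com -> 10.0.0.2 (expiry=38+3=41). clock=38
Op 12: insert d.com -> 10.0.0.6 (expiry=38+2=40). clock=38
Op 13: tick 3 -> clock=41. purged={b.com,d.com}
Op 14: insert e.com -> 10.0.0.4 (expiry=41+3=44). clock=41
Op 15: insert b.com -> 10.0.0.6 (expiry=41+7=48). clock=41
Op 16: insert e.com -> 10.0.0.5 (expiry=41+6=47). clock=41
Op 17: insert a.com -> 10.0.0.6 (expiry=41+7=48). clock=41
lookup d.com: not in cache (expired or never inserted)

Answer: NXDOMAIN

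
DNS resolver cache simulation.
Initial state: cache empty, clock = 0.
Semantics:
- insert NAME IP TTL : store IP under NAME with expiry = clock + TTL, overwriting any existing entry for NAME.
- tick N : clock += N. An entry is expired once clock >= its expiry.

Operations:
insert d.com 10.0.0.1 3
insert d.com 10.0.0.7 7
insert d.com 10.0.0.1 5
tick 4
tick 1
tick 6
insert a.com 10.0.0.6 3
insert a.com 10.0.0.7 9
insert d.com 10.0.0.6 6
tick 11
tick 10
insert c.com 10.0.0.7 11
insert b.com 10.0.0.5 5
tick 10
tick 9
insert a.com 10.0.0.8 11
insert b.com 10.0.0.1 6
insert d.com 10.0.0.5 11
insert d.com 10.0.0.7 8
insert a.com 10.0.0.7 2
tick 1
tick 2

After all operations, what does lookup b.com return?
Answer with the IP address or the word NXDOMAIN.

Op 1: insert d.com -> 10.0.0.1 (expiry=0+3=3). clock=0
Op 2: insert d.com -> 10.0.0.7 (expiry=0+7=7). clock=0
Op 3: insert d.com -> 10.0.0.1 (expiry=0+5=5). clock=0
Op 4: tick 4 -> clock=4.
Op 5: tick 1 -> clock=5. purged={d.com}
Op 6: tick 6 -> clock=11.
Op 7: insert a.com -> 10.0.0.6 (expiry=11+3=14). clock=11
Op 8: insert a.com -> 10.0.0.7 (expiry=11+9=20). clock=11
Op 9: insert d.com -> 10.0.0.6 (expiry=11+6=17). clock=11
Op 10: tick 11 -> clock=22. purged={a.com,d.com}
Op 11: tick 10 -> clock=32.
Op 12: insert c.com -> 10.0.0.7 (expiry=32+11=43). clock=32
Op 13: insert b.com -> 10.0.0.5 (expiry=32+5=37). clock=32
Op 14: tick 10 -> clock=42. purged={b.com}
Op 15: tick 9 -> clock=51. purged={c.com}
Op 16: insert a.com -> 10.0.0.8 (expiry=51+11=62). clock=51
Op 17: insert b.com -> 10.0.0.1 (expiry=51+6=57). clock=51
Op 18: insert d.com -> 10.0.0.5 (expiry=51+11=62). clock=51
Op 19: insert d.com -> 10.0.0.7 (expiry=51+8=59). clock=51
Op 20: insert a.com -> 10.0.0.7 (expiry=51+2=53). clock=51
Op 21: tick 1 -> clock=52.
Op 22: tick 2 -> clock=54. purged={a.com}
lookup b.com: present, ip=10.0.0.1 expiry=57 > clock=54

Answer: 10.0.0.1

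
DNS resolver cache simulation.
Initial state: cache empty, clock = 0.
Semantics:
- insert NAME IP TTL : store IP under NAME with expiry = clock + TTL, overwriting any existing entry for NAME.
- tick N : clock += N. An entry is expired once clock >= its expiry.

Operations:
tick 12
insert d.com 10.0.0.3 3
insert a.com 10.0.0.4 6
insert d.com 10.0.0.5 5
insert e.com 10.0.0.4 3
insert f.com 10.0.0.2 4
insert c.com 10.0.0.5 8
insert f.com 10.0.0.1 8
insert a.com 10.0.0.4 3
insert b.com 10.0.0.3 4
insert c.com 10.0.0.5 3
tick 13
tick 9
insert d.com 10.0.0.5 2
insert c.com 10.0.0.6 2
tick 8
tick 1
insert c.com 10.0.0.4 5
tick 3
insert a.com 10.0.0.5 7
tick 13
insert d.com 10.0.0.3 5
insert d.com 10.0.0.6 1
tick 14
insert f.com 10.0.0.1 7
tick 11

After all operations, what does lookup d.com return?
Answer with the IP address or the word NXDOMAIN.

Answer: NXDOMAIN

Derivation:
Op 1: tick 12 -> clock=12.
Op 2: insert d.com -> 10.0.0.3 (expiry=12+3=15). clock=12
Op 3: insert a.com -> 10.0.0.4 (expiry=12+6=18). clock=12
Op 4: insert d.com -> 10.0.0.5 (expiry=12+5=17). clock=12
Op 5: insert e.com -> 10.0.0.4 (expiry=12+3=15). clock=12
Op 6: insert f.com -> 10.0.0.2 (expiry=12+4=16). clock=12
Op 7: insert c.com -> 10.0.0.5 (expiry=12+8=20). clock=12
Op 8: insert f.com -> 10.0.0.1 (expiry=12+8=20). clock=12
Op 9: insert a.com -> 10.0.0.4 (expiry=12+3=15). clock=12
Op 10: insert b.com -> 10.0.0.3 (expiry=12+4=16). clock=12
Op 11: insert c.com -> 10.0.0.5 (expiry=12+3=15). clock=12
Op 12: tick 13 -> clock=25. purged={a.com,b.com,c.com,d.com,e.com,f.com}
Op 13: tick 9 -> clock=34.
Op 14: insert d.com -> 10.0.0.5 (expiry=34+2=36). clock=34
Op 15: insert c.com -> 10.0.0.6 (expiry=34+2=36). clock=34
Op 16: tick 8 -> clock=42. purged={c.com,d.com}
Op 17: tick 1 -> clock=43.
Op 18: insert c.com -> 10.0.0.4 (expiry=43+5=48). clock=43
Op 19: tick 3 -> clock=46.
Op 20: insert a.com -> 10.0.0.5 (expiry=46+7=53). clock=46
Op 21: tick 13 -> clock=59. purged={a.com,c.com}
Op 22: insert d.com -> 10.0.0.3 (expiry=59+5=64). clock=59
Op 23: insert d.com -> 10.0.0.6 (expiry=59+1=60). clock=59
Op 24: tick 14 -> clock=73. purged={d.com}
Op 25: insert f.com -> 10.0.0.1 (expiry=73+7=80). clock=73
Op 26: tick 11 -> clock=84. purged={f.com}
lookup d.com: not in cache (expired or never inserted)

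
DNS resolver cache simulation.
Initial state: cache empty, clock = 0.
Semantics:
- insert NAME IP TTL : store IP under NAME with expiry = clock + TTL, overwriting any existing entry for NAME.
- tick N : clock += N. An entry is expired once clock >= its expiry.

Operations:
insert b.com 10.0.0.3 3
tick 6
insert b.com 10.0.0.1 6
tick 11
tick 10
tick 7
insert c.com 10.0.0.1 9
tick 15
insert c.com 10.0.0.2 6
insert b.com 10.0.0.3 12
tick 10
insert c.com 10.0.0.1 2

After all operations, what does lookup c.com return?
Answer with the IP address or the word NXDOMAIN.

Op 1: insert b.com -> 10.0.0.3 (expiry=0+3=3). clock=0
Op 2: tick 6 -> clock=6. purged={b.com}
Op 3: insert b.com -> 10.0.0.1 (expiry=6+6=12). clock=6
Op 4: tick 11 -> clock=17. purged={b.com}
Op 5: tick 10 -> clock=27.
Op 6: tick 7 -> clock=34.
Op 7: insert c.com -> 10.0.0.1 (expiry=34+9=43). clock=34
Op 8: tick 15 -> clock=49. purged={c.com}
Op 9: insert c.com -> 10.0.0.2 (expiry=49+6=55). clock=49
Op 10: insert b.com -> 10.0.0.3 (expiry=49+12=61). clock=49
Op 11: tick 10 -> clock=59. purged={c.com}
Op 12: insert c.com -> 10.0.0.1 (expiry=59+2=61). clock=59
lookup c.com: present, ip=10.0.0.1 expiry=61 > clock=59

Answer: 10.0.0.1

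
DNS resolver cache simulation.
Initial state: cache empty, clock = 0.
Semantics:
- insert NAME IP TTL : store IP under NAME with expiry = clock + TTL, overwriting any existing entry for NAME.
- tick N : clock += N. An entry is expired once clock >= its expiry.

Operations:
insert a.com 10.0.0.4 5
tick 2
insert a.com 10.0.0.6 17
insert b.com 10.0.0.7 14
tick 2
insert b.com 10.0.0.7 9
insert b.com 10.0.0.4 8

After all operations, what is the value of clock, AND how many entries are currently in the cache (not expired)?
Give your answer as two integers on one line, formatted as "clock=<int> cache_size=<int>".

Op 1: insert a.com -> 10.0.0.4 (expiry=0+5=5). clock=0
Op 2: tick 2 -> clock=2.
Op 3: insert a.com -> 10.0.0.6 (expiry=2+17=19). clock=2
Op 4: insert b.com -> 10.0.0.7 (expiry=2+14=16). clock=2
Op 5: tick 2 -> clock=4.
Op 6: insert b.com -> 10.0.0.7 (expiry=4+9=13). clock=4
Op 7: insert b.com -> 10.0.0.4 (expiry=4+8=12). clock=4
Final clock = 4
Final cache (unexpired): {a.com,b.com} -> size=2

Answer: clock=4 cache_size=2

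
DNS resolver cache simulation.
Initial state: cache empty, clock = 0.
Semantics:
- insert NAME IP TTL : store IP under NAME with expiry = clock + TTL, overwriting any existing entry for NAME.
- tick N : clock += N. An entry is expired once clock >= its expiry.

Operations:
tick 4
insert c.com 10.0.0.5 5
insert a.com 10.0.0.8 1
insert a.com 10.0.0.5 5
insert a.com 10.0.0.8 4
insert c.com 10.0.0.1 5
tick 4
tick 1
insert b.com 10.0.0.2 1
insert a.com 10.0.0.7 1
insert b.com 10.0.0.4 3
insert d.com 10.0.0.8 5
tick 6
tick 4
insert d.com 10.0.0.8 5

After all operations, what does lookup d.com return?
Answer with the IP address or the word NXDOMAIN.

Answer: 10.0.0.8

Derivation:
Op 1: tick 4 -> clock=4.
Op 2: insert c.com -> 10.0.0.5 (expiry=4+5=9). clock=4
Op 3: insert a.com -> 10.0.0.8 (expiry=4+1=5). clock=4
Op 4: insert a.com -> 10.0.0.5 (expiry=4+5=9). clock=4
Op 5: insert a.com -> 10.0.0.8 (expiry=4+4=8). clock=4
Op 6: insert c.com -> 10.0.0.1 (expiry=4+5=9). clock=4
Op 7: tick 4 -> clock=8. purged={a.com}
Op 8: tick 1 -> clock=9. purged={c.com}
Op 9: insert b.com -> 10.0.0.2 (expiry=9+1=10). clock=9
Op 10: insert a.com -> 10.0.0.7 (expiry=9+1=10). clock=9
Op 11: insert b.com -> 10.0.0.4 (expiry=9+3=12). clock=9
Op 12: insert d.com -> 10.0.0.8 (expiry=9+5=14). clock=9
Op 13: tick 6 -> clock=15. purged={a.com,b.com,d.com}
Op 14: tick 4 -> clock=19.
Op 15: insert d.com -> 10.0.0.8 (expiry=19+5=24). clock=19
lookup d.com: present, ip=10.0.0.8 expiry=24 > clock=19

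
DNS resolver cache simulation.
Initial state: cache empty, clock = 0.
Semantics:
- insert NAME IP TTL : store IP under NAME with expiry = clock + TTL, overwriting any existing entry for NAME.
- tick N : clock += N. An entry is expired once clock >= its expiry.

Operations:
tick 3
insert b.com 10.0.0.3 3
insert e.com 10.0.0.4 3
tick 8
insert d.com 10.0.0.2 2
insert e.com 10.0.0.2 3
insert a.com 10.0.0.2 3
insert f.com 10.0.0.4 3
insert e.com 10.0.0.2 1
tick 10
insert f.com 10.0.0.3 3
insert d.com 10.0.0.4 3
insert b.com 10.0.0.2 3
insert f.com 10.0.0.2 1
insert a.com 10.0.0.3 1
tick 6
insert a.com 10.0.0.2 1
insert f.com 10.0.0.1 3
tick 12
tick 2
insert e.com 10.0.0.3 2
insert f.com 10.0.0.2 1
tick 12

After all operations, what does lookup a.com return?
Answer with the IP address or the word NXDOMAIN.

Op 1: tick 3 -> clock=3.
Op 2: insert b.com -> 10.0.0.3 (expiry=3+3=6). clock=3
Op 3: insert e.com -> 10.0.0.4 (expiry=3+3=6). clock=3
Op 4: tick 8 -> clock=11. purged={b.com,e.com}
Op 5: insert d.com -> 10.0.0.2 (expiry=11+2=13). clock=11
Op 6: insert e.com -> 10.0.0.2 (expiry=11+3=14). clock=11
Op 7: insert a.com -> 10.0.0.2 (expiry=11+3=14). clock=11
Op 8: insert f.com -> 10.0.0.4 (expiry=11+3=14). clock=11
Op 9: insert e.com -> 10.0.0.2 (expiry=11+1=12). clock=11
Op 10: tick 10 -> clock=21. purged={a.com,d.com,e.com,f.com}
Op 11: insert f.com -> 10.0.0.3 (expiry=21+3=24). clock=21
Op 12: insert d.com -> 10.0.0.4 (expiry=21+3=24). clock=21
Op 13: insert b.com -> 10.0.0.2 (expiry=21+3=24). clock=21
Op 14: insert f.com -> 10.0.0.2 (expiry=21+1=22). clock=21
Op 15: insert a.com -> 10.0.0.3 (expiry=21+1=22). clock=21
Op 16: tick 6 -> clock=27. purged={a.com,b.com,d.com,f.com}
Op 17: insert a.com -> 10.0.0.2 (expiry=27+1=28). clock=27
Op 18: insert f.com -> 10.0.0.1 (expiry=27+3=30). clock=27
Op 19: tick 12 -> clock=39. purged={a.com,f.com}
Op 20: tick 2 -> clock=41.
Op 21: insert e.com -> 10.0.0.3 (expiry=41+2=43). clock=41
Op 22: insert f.com -> 10.0.0.2 (expiry=41+1=42). clock=41
Op 23: tick 12 -> clock=53. purged={e.com,f.com}
lookup a.com: not in cache (expired or never inserted)

Answer: NXDOMAIN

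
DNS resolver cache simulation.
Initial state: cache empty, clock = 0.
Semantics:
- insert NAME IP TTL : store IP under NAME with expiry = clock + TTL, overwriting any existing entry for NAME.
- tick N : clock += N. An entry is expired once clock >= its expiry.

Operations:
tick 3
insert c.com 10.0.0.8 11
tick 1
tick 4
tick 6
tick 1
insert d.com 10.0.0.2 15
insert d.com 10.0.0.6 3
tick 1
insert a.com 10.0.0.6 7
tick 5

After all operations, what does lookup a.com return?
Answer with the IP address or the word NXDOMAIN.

Answer: 10.0.0.6

Derivation:
Op 1: tick 3 -> clock=3.
Op 2: insert c.com -> 10.0.0.8 (expiry=3+11=14). clock=3
Op 3: tick 1 -> clock=4.
Op 4: tick 4 -> clock=8.
Op 5: tick 6 -> clock=14. purged={c.com}
Op 6: tick 1 -> clock=15.
Op 7: insert d.com -> 10.0.0.2 (expiry=15+15=30). clock=15
Op 8: insert d.com -> 10.0.0.6 (expiry=15+3=18). clock=15
Op 9: tick 1 -> clock=16.
Op 10: insert a.com -> 10.0.0.6 (expiry=16+7=23). clock=16
Op 11: tick 5 -> clock=21. purged={d.com}
lookup a.com: present, ip=10.0.0.6 expiry=23 > clock=21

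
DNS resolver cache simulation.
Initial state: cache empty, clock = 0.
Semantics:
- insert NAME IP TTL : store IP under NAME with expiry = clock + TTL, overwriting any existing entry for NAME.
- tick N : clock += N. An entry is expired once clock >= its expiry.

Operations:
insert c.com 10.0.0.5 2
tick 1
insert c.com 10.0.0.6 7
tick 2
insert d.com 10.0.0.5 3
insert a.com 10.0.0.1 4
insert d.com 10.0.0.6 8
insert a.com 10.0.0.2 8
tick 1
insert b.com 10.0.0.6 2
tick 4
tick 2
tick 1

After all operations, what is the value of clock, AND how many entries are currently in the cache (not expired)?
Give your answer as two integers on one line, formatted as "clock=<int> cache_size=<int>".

Answer: clock=11 cache_size=0

Derivation:
Op 1: insert c.com -> 10.0.0.5 (expiry=0+2=2). clock=0
Op 2: tick 1 -> clock=1.
Op 3: insert c.com -> 10.0.0.6 (expiry=1+7=8). clock=1
Op 4: tick 2 -> clock=3.
Op 5: insert d.com -> 10.0.0.5 (expiry=3+3=6). clock=3
Op 6: insert a.com -> 10.0.0.1 (expiry=3+4=7). clock=3
Op 7: insert d.com -> 10.0.0.6 (expiry=3+8=11). clock=3
Op 8: insert a.com -> 10.0.0.2 (expiry=3+8=11). clock=3
Op 9: tick 1 -> clock=4.
Op 10: insert b.com -> 10.0.0.6 (expiry=4+2=6). clock=4
Op 11: tick 4 -> clock=8. purged={b.com,c.com}
Op 12: tick 2 -> clock=10.
Op 13: tick 1 -> clock=11. purged={a.com,d.com}
Final clock = 11
Final cache (unexpired): {} -> size=0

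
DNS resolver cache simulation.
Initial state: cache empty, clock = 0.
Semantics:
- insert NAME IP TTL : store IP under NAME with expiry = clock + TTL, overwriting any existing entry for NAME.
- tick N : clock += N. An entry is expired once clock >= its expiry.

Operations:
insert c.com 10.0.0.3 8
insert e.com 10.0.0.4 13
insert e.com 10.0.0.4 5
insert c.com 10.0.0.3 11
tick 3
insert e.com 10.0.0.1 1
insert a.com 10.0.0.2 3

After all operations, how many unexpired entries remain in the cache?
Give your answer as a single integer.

Op 1: insert c.com -> 10.0.0.3 (expiry=0+8=8). clock=0
Op 2: insert e.com -> 10.0.0.4 (expiry=0+13=13). clock=0
Op 3: insert e.com -> 10.0.0.4 (expiry=0+5=5). clock=0
Op 4: insert c.com -> 10.0.0.3 (expiry=0+11=11). clock=0
Op 5: tick 3 -> clock=3.
Op 6: insert e.com -> 10.0.0.1 (expiry=3+1=4). clock=3
Op 7: insert a.com -> 10.0.0.2 (expiry=3+3=6). clock=3
Final cache (unexpired): {a.com,c.com,e.com} -> size=3

Answer: 3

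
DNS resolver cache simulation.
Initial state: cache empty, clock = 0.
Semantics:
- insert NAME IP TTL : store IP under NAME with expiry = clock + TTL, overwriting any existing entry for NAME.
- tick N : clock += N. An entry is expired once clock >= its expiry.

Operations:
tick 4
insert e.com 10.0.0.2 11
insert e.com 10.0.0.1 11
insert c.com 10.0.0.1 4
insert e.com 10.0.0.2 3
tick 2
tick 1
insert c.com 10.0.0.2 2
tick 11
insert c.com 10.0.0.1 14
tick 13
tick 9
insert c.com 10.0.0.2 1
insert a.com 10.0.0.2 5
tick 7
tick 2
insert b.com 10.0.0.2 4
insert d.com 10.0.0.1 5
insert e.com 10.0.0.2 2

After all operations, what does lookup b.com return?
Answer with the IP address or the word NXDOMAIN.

Op 1: tick 4 -> clock=4.
Op 2: insert e.com -> 10.0.0.2 (expiry=4+11=15). clock=4
Op 3: insert e.com -> 10.0.0.1 (expiry=4+11=15). clock=4
Op 4: insert c.com -> 10.0.0.1 (expiry=4+4=8). clock=4
Op 5: insert e.com -> 10.0.0.2 (expiry=4+3=7). clock=4
Op 6: tick 2 -> clock=6.
Op 7: tick 1 -> clock=7. purged={e.com}
Op 8: insert c.com -> 10.0.0.2 (expiry=7+2=9). clock=7
Op 9: tick 11 -> clock=18. purged={c.com}
Op 10: insert c.com -> 10.0.0.1 (expiry=18+14=32). clock=18
Op 11: tick 13 -> clock=31.
Op 12: tick 9 -> clock=40. purged={c.com}
Op 13: insert c.com -> 10.0.0.2 (expiry=40+1=41). clock=40
Op 14: insert a.com -> 10.0.0.2 (expiry=40+5=45). clock=40
Op 15: tick 7 -> clock=47. purged={a.com,c.com}
Op 16: tick 2 -> clock=49.
Op 17: insert b.com -> 10.0.0.2 (expiry=49+4=53). clock=49
Op 18: insert d.com -> 10.0.0.1 (expiry=49+5=54). clock=49
Op 19: insert e.com -> 10.0.0.2 (expiry=49+2=51). clock=49
lookup b.com: present, ip=10.0.0.2 expiry=53 > clock=49

Answer: 10.0.0.2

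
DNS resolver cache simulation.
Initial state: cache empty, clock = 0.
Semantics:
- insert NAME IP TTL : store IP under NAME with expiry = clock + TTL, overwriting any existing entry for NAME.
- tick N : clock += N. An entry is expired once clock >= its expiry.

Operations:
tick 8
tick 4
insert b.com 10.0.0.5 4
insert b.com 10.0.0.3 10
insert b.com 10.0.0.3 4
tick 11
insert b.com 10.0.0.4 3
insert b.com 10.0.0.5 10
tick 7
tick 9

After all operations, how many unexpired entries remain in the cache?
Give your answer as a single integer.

Op 1: tick 8 -> clock=8.
Op 2: tick 4 -> clock=12.
Op 3: insert b.com -> 10.0.0.5 (expiry=12+4=16). clock=12
Op 4: insert b.com -> 10.0.0.3 (expiry=12+10=22). clock=12
Op 5: insert b.com -> 10.0.0.3 (expiry=12+4=16). clock=12
Op 6: tick 11 -> clock=23. purged={b.com}
Op 7: insert b.com -> 10.0.0.4 (expiry=23+3=26). clock=23
Op 8: insert b.com -> 10.0.0.5 (expiry=23+10=33). clock=23
Op 9: tick 7 -> clock=30.
Op 10: tick 9 -> clock=39. purged={b.com}
Final cache (unexpired): {} -> size=0

Answer: 0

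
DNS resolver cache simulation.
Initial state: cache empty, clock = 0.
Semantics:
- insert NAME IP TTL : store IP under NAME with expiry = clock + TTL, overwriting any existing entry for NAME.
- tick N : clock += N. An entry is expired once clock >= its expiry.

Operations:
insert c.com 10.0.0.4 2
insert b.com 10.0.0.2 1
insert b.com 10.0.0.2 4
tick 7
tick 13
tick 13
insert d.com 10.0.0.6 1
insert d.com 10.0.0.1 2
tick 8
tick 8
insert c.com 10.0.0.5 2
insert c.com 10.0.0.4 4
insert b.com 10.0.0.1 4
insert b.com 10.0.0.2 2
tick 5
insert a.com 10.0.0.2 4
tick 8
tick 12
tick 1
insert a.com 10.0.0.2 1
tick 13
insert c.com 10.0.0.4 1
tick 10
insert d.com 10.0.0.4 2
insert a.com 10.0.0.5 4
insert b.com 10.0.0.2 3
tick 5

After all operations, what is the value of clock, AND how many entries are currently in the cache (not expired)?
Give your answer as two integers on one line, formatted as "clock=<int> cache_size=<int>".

Answer: clock=103 cache_size=0

Derivation:
Op 1: insert c.com -> 10.0.0.4 (expiry=0+2=2). clock=0
Op 2: insert b.com -> 10.0.0.2 (expiry=0+1=1). clock=0
Op 3: insert b.com -> 10.0.0.2 (expiry=0+4=4). clock=0
Op 4: tick 7 -> clock=7. purged={b.com,c.com}
Op 5: tick 13 -> clock=20.
Op 6: tick 13 -> clock=33.
Op 7: insert d.com -> 10.0.0.6 (expiry=33+1=34). clock=33
Op 8: insert d.com -> 10.0.0.1 (expiry=33+2=35). clock=33
Op 9: tick 8 -> clock=41. purged={d.com}
Op 10: tick 8 -> clock=49.
Op 11: insert c.com -> 10.0.0.5 (expiry=49+2=51). clock=49
Op 12: insert c.com -> 10.0.0.4 (expiry=49+4=53). clock=49
Op 13: insert b.com -> 10.0.0.1 (expiry=49+4=53). clock=49
Op 14: insert b.com -> 10.0.0.2 (expiry=49+2=51). clock=49
Op 15: tick 5 -> clock=54. purged={b.com,c.com}
Op 16: insert a.com -> 10.0.0.2 (expiry=54+4=58). clock=54
Op 17: tick 8 -> clock=62. purged={a.com}
Op 18: tick 12 -> clock=74.
Op 19: tick 1 -> clock=75.
Op 20: insert a.com -> 10.0.0.2 (expiry=75+1=76). clock=75
Op 21: tick 13 -> clock=88. purged={a.com}
Op 22: insert c.com -> 10.0.0.4 (expiry=88+1=89). clock=88
Op 23: tick 10 -> clock=98. purged={c.com}
Op 24: insert d.com -> 10.0.0.4 (expiry=98+2=100). clock=98
Op 25: insert a.com -> 10.0.0.5 (expiry=98+4=102). clock=98
Op 26: insert b.com -> 10.0.0.2 (expiry=98+3=101). clock=98
Op 27: tick 5 -> clock=103. purged={a.com,b.com,d.com}
Final clock = 103
Final cache (unexpired): {} -> size=0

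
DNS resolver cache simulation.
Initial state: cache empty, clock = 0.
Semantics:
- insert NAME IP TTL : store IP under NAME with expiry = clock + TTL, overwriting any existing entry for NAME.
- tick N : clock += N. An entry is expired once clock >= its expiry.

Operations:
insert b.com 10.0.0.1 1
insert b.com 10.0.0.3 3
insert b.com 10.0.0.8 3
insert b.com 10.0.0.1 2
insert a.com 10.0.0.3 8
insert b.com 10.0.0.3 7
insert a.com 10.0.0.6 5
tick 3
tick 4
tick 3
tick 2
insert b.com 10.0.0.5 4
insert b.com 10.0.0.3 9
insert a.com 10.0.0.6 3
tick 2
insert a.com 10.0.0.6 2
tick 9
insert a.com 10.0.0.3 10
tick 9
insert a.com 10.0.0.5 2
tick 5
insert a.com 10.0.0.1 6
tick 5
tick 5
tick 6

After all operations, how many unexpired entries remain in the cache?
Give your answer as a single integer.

Op 1: insert b.com -> 10.0.0.1 (expiry=0+1=1). clock=0
Op 2: insert b.com -> 10.0.0.3 (expiry=0+3=3). clock=0
Op 3: insert b.com -> 10.0.0.8 (expiry=0+3=3). clock=0
Op 4: insert b.com -> 10.0.0.1 (expiry=0+2=2). clock=0
Op 5: insert a.com -> 10.0.0.3 (expiry=0+8=8). clock=0
Op 6: insert b.com -> 10.0.0.3 (expiry=0+7=7). clock=0
Op 7: insert a.com -> 10.0.0.6 (expiry=0+5=5). clock=0
Op 8: tick 3 -> clock=3.
Op 9: tick 4 -> clock=7. purged={a.com,b.com}
Op 10: tick 3 -> clock=10.
Op 11: tick 2 -> clock=12.
Op 12: insert b.com -> 10.0.0.5 (expiry=12+4=16). clock=12
Op 13: insert b.com -> 10.0.0.3 (expiry=12+9=21). clock=12
Op 14: insert a.com -> 10.0.0.6 (expiry=12+3=15). clock=12
Op 15: tick 2 -> clock=14.
Op 16: insert a.com -> 10.0.0.6 (expiry=14+2=16). clock=14
Op 17: tick 9 -> clock=23. purged={a.com,b.com}
Op 18: insert a.com -> 10.0.0.3 (expiry=23+10=33). clock=23
Op 19: tick 9 -> clock=32.
Op 20: insert a.com -> 10.0.0.5 (expiry=32+2=34). clock=32
Op 21: tick 5 -> clock=37. purged={a.com}
Op 22: insert a.com -> 10.0.0.1 (expiry=37+6=43). clock=37
Op 23: tick 5 -> clock=42.
Op 24: tick 5 -> clock=47. purged={a.com}
Op 25: tick 6 -> clock=53.
Final cache (unexpired): {} -> size=0

Answer: 0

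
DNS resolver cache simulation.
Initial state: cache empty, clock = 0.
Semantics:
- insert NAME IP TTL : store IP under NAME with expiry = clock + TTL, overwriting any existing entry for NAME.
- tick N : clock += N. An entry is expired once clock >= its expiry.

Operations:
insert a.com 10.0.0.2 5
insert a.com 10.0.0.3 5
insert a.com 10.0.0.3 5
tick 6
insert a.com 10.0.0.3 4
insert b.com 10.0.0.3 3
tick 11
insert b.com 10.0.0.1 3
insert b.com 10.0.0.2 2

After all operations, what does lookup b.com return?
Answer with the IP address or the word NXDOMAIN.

Answer: 10.0.0.2

Derivation:
Op 1: insert a.com -> 10.0.0.2 (expiry=0+5=5). clock=0
Op 2: insert a.com -> 10.0.0.3 (expiry=0+5=5). clock=0
Op 3: insert a.com -> 10.0.0.3 (expiry=0+5=5). clock=0
Op 4: tick 6 -> clock=6. purged={a.com}
Op 5: insert a.com -> 10.0.0.3 (expiry=6+4=10). clock=6
Op 6: insert b.com -> 10.0.0.3 (expiry=6+3=9). clock=6
Op 7: tick 11 -> clock=17. purged={a.com,b.com}
Op 8: insert b.com -> 10.0.0.1 (expiry=17+3=20). clock=17
Op 9: insert b.com -> 10.0.0.2 (expiry=17+2=19). clock=17
lookup b.com: present, ip=10.0.0.2 expiry=19 > clock=17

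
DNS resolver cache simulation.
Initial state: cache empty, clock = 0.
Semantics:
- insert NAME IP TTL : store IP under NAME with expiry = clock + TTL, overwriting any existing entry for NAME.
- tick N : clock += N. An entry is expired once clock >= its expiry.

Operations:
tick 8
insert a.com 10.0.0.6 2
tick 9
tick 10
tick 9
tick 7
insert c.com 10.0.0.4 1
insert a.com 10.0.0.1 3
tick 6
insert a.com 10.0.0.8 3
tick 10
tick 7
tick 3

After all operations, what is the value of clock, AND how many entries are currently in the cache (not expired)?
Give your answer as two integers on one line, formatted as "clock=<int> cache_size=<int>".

Answer: clock=69 cache_size=0

Derivation:
Op 1: tick 8 -> clock=8.
Op 2: insert a.com -> 10.0.0.6 (expiry=8+2=10). clock=8
Op 3: tick 9 -> clock=17. purged={a.com}
Op 4: tick 10 -> clock=27.
Op 5: tick 9 -> clock=36.
Op 6: tick 7 -> clock=43.
Op 7: insert c.com -> 10.0.0.4 (expiry=43+1=44). clock=43
Op 8: insert a.com -> 10.0.0.1 (expiry=43+3=46). clock=43
Op 9: tick 6 -> clock=49. purged={a.com,c.com}
Op 10: insert a.com -> 10.0.0.8 (expiry=49+3=52). clock=49
Op 11: tick 10 -> clock=59. purged={a.com}
Op 12: tick 7 -> clock=66.
Op 13: tick 3 -> clock=69.
Final clock = 69
Final cache (unexpired): {} -> size=0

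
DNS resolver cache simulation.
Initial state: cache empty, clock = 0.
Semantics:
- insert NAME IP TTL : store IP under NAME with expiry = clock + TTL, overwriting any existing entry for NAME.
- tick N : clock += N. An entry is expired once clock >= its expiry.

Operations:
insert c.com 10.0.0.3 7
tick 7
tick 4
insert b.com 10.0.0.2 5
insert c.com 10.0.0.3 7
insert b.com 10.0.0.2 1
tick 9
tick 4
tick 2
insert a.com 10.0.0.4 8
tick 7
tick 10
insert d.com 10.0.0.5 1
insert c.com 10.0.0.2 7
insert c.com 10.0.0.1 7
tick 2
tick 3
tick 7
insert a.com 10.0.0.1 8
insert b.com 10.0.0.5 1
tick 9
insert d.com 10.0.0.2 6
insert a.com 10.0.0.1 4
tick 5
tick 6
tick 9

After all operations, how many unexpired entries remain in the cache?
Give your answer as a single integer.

Op 1: insert c.com -> 10.0.0.3 (expiry=0+7=7). clock=0
Op 2: tick 7 -> clock=7. purged={c.com}
Op 3: tick 4 -> clock=11.
Op 4: insert b.com -> 10.0.0.2 (expiry=11+5=16). clock=11
Op 5: insert c.com -> 10.0.0.3 (expiry=11+7=18). clock=11
Op 6: insert b.com -> 10.0.0.2 (expiry=11+1=12). clock=11
Op 7: tick 9 -> clock=20. purged={b.com,c.com}
Op 8: tick 4 -> clock=24.
Op 9: tick 2 -> clock=26.
Op 10: insert a.com -> 10.0.0.4 (expiry=26+8=34). clock=26
Op 11: tick 7 -> clock=33.
Op 12: tick 10 -> clock=43. purged={a.com}
Op 13: insert d.com -> 10.0.0.5 (expiry=43+1=44). clock=43
Op 14: insert c.com -> 10.0.0.2 (expiry=43+7=50). clock=43
Op 15: insert c.com -> 10.0.0.1 (expiry=43+7=50). clock=43
Op 16: tick 2 -> clock=45. purged={d.com}
Op 17: tick 3 -> clock=48.
Op 18: tick 7 -> clock=55. purged={c.com}
Op 19: insert a.com -> 10.0.0.1 (expiry=55+8=63). clock=55
Op 20: insert b.com -> 10.0.0.5 (expiry=55+1=56). clock=55
Op 21: tick 9 -> clock=64. purged={a.com,b.com}
Op 22: insert d.com -> 10.0.0.2 (expiry=64+6=70). clock=64
Op 23: insert a.com -> 10.0.0.1 (expiry=64+4=68). clock=64
Op 24: tick 5 -> clock=69. purged={a.com}
Op 25: tick 6 -> clock=75. purged={d.com}
Op 26: tick 9 -> clock=84.
Final cache (unexpired): {} -> size=0

Answer: 0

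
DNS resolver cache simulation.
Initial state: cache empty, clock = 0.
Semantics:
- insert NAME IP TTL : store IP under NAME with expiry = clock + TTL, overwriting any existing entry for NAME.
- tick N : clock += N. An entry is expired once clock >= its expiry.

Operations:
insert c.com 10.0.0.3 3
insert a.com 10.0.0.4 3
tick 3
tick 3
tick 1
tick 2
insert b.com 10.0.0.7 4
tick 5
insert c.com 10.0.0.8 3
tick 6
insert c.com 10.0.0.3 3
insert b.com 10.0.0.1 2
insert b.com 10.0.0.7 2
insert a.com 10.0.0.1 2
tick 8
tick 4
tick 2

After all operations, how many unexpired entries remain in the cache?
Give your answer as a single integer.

Op 1: insert c.com -> 10.0.0.3 (expiry=0+3=3). clock=0
Op 2: insert a.com -> 10.0.0.4 (expiry=0+3=3). clock=0
Op 3: tick 3 -> clock=3. purged={a.com,c.com}
Op 4: tick 3 -> clock=6.
Op 5: tick 1 -> clock=7.
Op 6: tick 2 -> clock=9.
Op 7: insert b.com -> 10.0.0.7 (expiry=9+4=13). clock=9
Op 8: tick 5 -> clock=14. purged={b.com}
Op 9: insert c.com -> 10.0.0.8 (expiry=14+3=17). clock=14
Op 10: tick 6 -> clock=20. purged={c.com}
Op 11: insert c.com -> 10.0.0.3 (expiry=20+3=23). clock=20
Op 12: insert b.com -> 10.0.0.1 (expiry=20+2=22). clock=20
Op 13: insert b.com -> 10.0.0.7 (expiry=20+2=22). clock=20
Op 14: insert a.com -> 10.0.0.1 (expiry=20+2=22). clock=20
Op 15: tick 8 -> clock=28. purged={a.com,b.com,c.com}
Op 16: tick 4 -> clock=32.
Op 17: tick 2 -> clock=34.
Final cache (unexpired): {} -> size=0

Answer: 0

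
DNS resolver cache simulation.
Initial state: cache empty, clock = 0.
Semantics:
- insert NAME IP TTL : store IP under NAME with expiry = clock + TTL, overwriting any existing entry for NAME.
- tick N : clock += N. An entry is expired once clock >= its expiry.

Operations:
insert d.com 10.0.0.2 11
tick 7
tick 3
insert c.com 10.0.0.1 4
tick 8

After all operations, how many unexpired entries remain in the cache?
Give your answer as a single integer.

Answer: 0

Derivation:
Op 1: insert d.com -> 10.0.0.2 (expiry=0+11=11). clock=0
Op 2: tick 7 -> clock=7.
Op 3: tick 3 -> clock=10.
Op 4: insert c.com -> 10.0.0.1 (expiry=10+4=14). clock=10
Op 5: tick 8 -> clock=18. purged={c.com,d.com}
Final cache (unexpired): {} -> size=0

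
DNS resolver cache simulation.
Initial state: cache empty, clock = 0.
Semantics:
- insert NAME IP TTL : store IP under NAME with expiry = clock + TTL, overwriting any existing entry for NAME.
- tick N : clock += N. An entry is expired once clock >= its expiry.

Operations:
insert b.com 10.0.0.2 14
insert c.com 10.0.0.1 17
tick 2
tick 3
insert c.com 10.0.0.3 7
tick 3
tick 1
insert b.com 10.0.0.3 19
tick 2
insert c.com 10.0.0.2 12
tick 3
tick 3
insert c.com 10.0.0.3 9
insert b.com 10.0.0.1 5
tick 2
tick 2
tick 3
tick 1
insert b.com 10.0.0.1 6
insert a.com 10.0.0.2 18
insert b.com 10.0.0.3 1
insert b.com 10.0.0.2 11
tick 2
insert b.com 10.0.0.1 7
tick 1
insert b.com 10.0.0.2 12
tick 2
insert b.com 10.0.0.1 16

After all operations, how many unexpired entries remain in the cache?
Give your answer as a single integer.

Op 1: insert b.com -> 10.0.0.2 (expiry=0+14=14). clock=0
Op 2: insert c.com -> 10.0.0.1 (expiry=0+17=17). clock=0
Op 3: tick 2 -> clock=2.
Op 4: tick 3 -> clock=5.
Op 5: insert c.com -> 10.0.0.3 (expiry=5+7=12). clock=5
Op 6: tick 3 -> clock=8.
Op 7: tick 1 -> clock=9.
Op 8: insert b.com -> 10.0.0.3 (expiry=9+19=28). clock=9
Op 9: tick 2 -> clock=11.
Op 10: insert c.com -> 10.0.0.2 (expiry=11+12=23). clock=11
Op 11: tick 3 -> clock=14.
Op 12: tick 3 -> clock=17.
Op 13: insert c.com -> 10.0.0.3 (expiry=17+9=26). clock=17
Op 14: insert b.com -> 10.0.0.1 (expiry=17+5=22). clock=17
Op 15: tick 2 -> clock=19.
Op 16: tick 2 -> clock=21.
Op 17: tick 3 -> clock=24. purged={b.com}
Op 18: tick 1 -> clock=25.
Op 19: insert b.com -> 10.0.0.1 (expiry=25+6=31). clock=25
Op 20: insert a.com -> 10.0.0.2 (expiry=25+18=43). clock=25
Op 21: insert b.com -> 10.0.0.3 (expiry=25+1=26). clock=25
Op 22: insert b.com -> 10.0.0.2 (expiry=25+11=36). clock=25
Op 23: tick 2 -> clock=27. purged={c.com}
Op 24: insert b.com -> 10.0.0.1 (expiry=27+7=34). clock=27
Op 25: tick 1 -> clock=28.
Op 26: insert b.com -> 10.0.0.2 (expiry=28+12=40). clock=28
Op 27: tick 2 -> clock=30.
Op 28: insert b.com -> 10.0.0.1 (expiry=30+16=46). clock=30
Final cache (unexpired): {a.com,b.com} -> size=2

Answer: 2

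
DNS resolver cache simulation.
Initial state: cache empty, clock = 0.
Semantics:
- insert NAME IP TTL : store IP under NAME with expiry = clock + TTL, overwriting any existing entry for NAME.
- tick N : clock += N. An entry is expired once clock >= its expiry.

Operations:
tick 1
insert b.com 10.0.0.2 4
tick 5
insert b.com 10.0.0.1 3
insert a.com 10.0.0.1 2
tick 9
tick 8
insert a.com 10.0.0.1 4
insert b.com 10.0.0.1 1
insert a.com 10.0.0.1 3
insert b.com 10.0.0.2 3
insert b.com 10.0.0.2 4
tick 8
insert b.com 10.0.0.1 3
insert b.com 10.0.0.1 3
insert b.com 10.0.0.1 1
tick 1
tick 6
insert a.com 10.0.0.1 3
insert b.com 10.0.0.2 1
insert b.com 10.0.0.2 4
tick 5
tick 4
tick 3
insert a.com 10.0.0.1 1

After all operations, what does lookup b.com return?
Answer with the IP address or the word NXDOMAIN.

Answer: NXDOMAIN

Derivation:
Op 1: tick 1 -> clock=1.
Op 2: insert b.com -> 10.0.0.2 (expiry=1+4=5). clock=1
Op 3: tick 5 -> clock=6. purged={b.com}
Op 4: insert b.com -> 10.0.0.1 (expiry=6+3=9). clock=6
Op 5: insert a.com -> 10.0.0.1 (expiry=6+2=8). clock=6
Op 6: tick 9 -> clock=15. purged={a.com,b.com}
Op 7: tick 8 -> clock=23.
Op 8: insert a.com -> 10.0.0.1 (expiry=23+4=27). clock=23
Op 9: insert b.com -> 10.0.0.1 (expiry=23+1=24). clock=23
Op 10: insert a.com -> 10.0.0.1 (expiry=23+3=26). clock=23
Op 11: insert b.com -> 10.0.0.2 (expiry=23+3=26). clock=23
Op 12: insert b.com -> 10.0.0.2 (expiry=23+4=27). clock=23
Op 13: tick 8 -> clock=31. purged={a.com,b.com}
Op 14: insert b.com -> 10.0.0.1 (expiry=31+3=34). clock=31
Op 15: insert b.com -> 10.0.0.1 (expiry=31+3=34). clock=31
Op 16: insert b.com -> 10.0.0.1 (expiry=31+1=32). clock=31
Op 17: tick 1 -> clock=32. purged={b.com}
Op 18: tick 6 -> clock=38.
Op 19: insert a.com -> 10.0.0.1 (expiry=38+3=41). clock=38
Op 20: insert b.com -> 10.0.0.2 (expiry=38+1=39). clock=38
Op 21: insert b.com -> 10.0.0.2 (expiry=38+4=42). clock=38
Op 22: tick 5 -> clock=43. purged={a.com,b.com}
Op 23: tick 4 -> clock=47.
Op 24: tick 3 -> clock=50.
Op 25: insert a.com -> 10.0.0.1 (expiry=50+1=51). clock=50
lookup b.com: not in cache (expired or never inserted)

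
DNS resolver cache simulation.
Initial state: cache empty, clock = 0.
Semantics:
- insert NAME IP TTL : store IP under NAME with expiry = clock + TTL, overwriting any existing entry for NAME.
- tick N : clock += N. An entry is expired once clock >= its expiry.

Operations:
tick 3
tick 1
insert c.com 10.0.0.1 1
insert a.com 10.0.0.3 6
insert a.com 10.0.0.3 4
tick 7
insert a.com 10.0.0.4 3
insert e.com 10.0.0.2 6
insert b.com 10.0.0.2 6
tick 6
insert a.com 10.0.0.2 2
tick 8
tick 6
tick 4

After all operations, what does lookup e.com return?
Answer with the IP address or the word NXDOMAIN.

Op 1: tick 3 -> clock=3.
Op 2: tick 1 -> clock=4.
Op 3: insert c.com -> 10.0.0.1 (expiry=4+1=5). clock=4
Op 4: insert a.com -> 10.0.0.3 (expiry=4+6=10). clock=4
Op 5: insert a.com -> 10.0.0.3 (expiry=4+4=8). clock=4
Op 6: tick 7 -> clock=11. purged={a.com,c.com}
Op 7: insert a.com -> 10.0.0.4 (expiry=11+3=14). clock=11
Op 8: insert e.com -> 10.0.0.2 (expiry=11+6=17). clock=11
Op 9: insert b.com -> 10.0.0.2 (expiry=11+6=17). clock=11
Op 10: tick 6 -> clock=17. purged={a.com,b.com,e.com}
Op 11: insert a.com -> 10.0.0.2 (expiry=17+2=19). clock=17
Op 12: tick 8 -> clock=25. purged={a.com}
Op 13: tick 6 -> clock=31.
Op 14: tick 4 -> clock=35.
lookup e.com: not in cache (expired or never inserted)

Answer: NXDOMAIN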